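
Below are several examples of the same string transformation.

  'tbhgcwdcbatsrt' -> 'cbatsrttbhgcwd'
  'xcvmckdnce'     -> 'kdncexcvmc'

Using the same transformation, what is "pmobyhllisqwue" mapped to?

lisqwuepmobyhl

In each case the input is transformed by: swap the front and back halves of the string.
"pmobyhllisqwue" → "lisqwuepmobyhl".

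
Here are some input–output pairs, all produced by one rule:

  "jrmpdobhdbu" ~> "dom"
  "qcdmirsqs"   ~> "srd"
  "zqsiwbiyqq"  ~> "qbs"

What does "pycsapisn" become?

npc

Each output is the input with this applied: keep one character in every 3, starting at position 3 (positions 3rd, 6th, 9th, ...), then reverse the string.
On "pycsapisn": the first step gives "cpn", and the second then gives "npc".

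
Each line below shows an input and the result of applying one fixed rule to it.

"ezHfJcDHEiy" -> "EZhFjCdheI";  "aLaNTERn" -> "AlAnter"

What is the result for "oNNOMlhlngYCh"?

OnnomLHLNGyc

Looking at the pairs, the operation is to delete the last character, then flip the case of every letter.
Applying both steps to "oNNOMlhlngYCh": "oNNOMlhlngYC", then "OnnomLHLNGyc".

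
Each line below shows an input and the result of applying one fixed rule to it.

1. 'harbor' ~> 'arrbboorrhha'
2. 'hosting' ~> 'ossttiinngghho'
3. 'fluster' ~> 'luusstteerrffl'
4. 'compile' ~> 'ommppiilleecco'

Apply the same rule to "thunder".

The transformation: double every character, then move the first 3 characters to the end (rotate left by 3).
For "thunder", step one produces "tthhuunnddeerr"; step two turns that into "huunnddeerrtth".

huunnddeerrtth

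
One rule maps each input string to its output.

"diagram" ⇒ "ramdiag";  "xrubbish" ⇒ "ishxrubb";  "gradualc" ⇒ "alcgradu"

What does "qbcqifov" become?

fovqbcqi

The transformation: move the last 3 characters to the front (rotate right by 3).
So "qbcqifov" becomes "fovqbcqi".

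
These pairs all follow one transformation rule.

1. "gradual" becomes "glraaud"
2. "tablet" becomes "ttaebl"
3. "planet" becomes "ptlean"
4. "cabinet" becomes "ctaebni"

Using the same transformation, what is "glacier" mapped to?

grleaic

Each output is the input with this applied: take characters alternately from the front and the back (1st, last, 2nd, 2nd-last, ...).
For "glacier" the result is "grleaic".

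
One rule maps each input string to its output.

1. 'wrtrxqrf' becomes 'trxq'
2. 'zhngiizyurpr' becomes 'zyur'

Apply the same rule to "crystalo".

Each output is the input with this applied: move the last 2 characters to the front (rotate right by 2), then keep only the last 4 characters.
For "crystalo", step one produces "locrysta"; step two turns that into "ysta".
(Check on "wrtrxqrf": → "rfwrtrxq" → "trxq" ✓)

ysta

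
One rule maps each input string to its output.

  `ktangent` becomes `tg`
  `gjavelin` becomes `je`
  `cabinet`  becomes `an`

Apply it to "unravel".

nv

Each output is the input with this applied: move the last character to the front, then keep one character in every 3, starting at position 3 (positions 3rd, 6th, 9th, ...).
So "unravel" becomes "nv".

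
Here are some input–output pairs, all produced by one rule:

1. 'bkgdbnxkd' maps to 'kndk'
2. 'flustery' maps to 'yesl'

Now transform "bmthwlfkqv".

vklhm

Looking at the pairs, the operation is to keep every other character starting from the second (positions 2nd, 4th, 6th, ...), then reverse the string.
For "bmthwlfkqv", step one produces "mhlkv"; step two turns that into "vklhm".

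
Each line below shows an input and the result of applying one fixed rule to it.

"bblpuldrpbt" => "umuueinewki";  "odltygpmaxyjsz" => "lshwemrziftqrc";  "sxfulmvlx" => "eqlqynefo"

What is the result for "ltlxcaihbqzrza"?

The rule is to shift every letter 7 places backward in the alphabet (wrapping around), then move the last 2 characters to the front (rotate right by 2).
For "ltlxcaihbqzrza", step one produces "emeqvtbaujskst"; step two turns that into "stemeqvtbaujsk".

stemeqvtbaujsk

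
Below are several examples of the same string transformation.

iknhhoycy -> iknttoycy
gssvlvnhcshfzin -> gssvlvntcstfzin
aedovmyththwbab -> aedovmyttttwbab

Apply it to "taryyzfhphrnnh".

taryyzftptrnnt

Each output is the input with this applied: replace every "h" with "t".
For "taryyzfhphrnnh" the result is "taryyzftptrnnt".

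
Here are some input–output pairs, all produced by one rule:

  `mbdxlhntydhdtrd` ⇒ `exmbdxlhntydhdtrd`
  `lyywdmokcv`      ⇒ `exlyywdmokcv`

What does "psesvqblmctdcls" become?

expsesvqblmctdcls

The rule is to prepend "ex".
"psesvqblmctdcls" → "expsesvqblmctdcls".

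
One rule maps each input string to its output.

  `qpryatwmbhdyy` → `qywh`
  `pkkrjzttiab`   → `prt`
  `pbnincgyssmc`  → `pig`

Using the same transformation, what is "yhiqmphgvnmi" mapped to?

yqh

Looking at the pairs, the operation is to delete the last 3 characters, then keep one character in every 3, starting at position 1 (positions 1st, 4th, 7th, ...).
Working it through for "yhiqmphgvnmi": intermediate "yhiqmphgv", final "yqh".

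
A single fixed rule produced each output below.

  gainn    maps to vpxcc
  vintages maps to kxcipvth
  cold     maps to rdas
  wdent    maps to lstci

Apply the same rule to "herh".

The transformation: shift every letter 11 places backward in the alphabet (wrapping around).
"herh" → "wtgw".

wtgw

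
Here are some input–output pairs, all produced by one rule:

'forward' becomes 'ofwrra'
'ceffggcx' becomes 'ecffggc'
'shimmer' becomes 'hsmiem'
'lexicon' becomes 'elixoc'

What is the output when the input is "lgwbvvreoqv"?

The pattern: delete the last character, then swap each adjacent pair of characters (1↔2, 3↔4, ...).
On "lgwbvvreoqv": the first step gives "lgwbvvreoq", and the second then gives "glbwvverqo".

glbwvverqo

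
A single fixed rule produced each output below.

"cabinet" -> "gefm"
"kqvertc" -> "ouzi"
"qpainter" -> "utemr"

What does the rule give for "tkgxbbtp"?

xokbf

Rule — shift every letter 4 places forward in the alphabet (wrapping around), then delete the last 3 characters.
Starting from "tkgxbbtp": after the first operation, "xokbffxt"; after the second, "xokbf".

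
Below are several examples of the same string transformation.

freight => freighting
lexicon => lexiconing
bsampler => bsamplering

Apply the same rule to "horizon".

In each case the input is transformed by: append "ing".
"horizon" → "horizoning".

horizoning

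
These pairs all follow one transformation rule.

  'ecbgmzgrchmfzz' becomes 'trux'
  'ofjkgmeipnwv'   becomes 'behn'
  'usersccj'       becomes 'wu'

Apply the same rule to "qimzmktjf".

ecx

The pattern: keep one character in every 3, starting at position 3 (positions 3rd, 6th, 9th, ...), then shift every letter 8 places backward in the alphabet (wrapping around).
On "qimzmktjf": the first step gives "mkf", and the second then gives "ecx".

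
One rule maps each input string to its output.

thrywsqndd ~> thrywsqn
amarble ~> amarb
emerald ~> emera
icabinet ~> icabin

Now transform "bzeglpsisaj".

In each case the input is transformed by: delete the last 2 characters.
"bzeglpsisaj" → "bzeglpsis".

bzeglpsis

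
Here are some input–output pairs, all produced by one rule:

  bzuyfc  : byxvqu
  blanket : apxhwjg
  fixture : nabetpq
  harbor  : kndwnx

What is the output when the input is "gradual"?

The transformation: move the last 2 characters to the front (rotate right by 2), then shift every letter 4 places backward in the alphabet (wrapping around).
On "gradual" that produces "whcnwzq".

whcnwzq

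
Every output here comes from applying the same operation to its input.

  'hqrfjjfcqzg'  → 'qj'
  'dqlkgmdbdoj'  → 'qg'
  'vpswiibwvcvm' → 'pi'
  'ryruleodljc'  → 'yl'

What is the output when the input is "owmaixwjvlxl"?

wi

In each case the input is transformed by: keep one character in every 3, starting at position 2 (positions 2nd, 5th, 8th, ...), then keep only the first 2 characters.
Applying both steps to "owmaixwjvlxl": "wijx", then "wi".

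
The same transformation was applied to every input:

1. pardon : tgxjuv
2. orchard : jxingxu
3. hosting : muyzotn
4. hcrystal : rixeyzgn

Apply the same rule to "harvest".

The transformation: swap the first and last characters, then shift every letter 6 places forward in the alphabet (wrapping around).
Applying that to "harvest" gives "zgxbkyn".
(Check on "pardon": → "nardop" → "tgxjuv" ✓)

zgxbkyn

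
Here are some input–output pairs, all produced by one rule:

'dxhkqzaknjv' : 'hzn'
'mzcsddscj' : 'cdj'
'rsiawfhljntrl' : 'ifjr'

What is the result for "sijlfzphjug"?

jzj

Rule — keep one character in every 3, starting at position 3 (positions 3rd, 6th, 9th, ...).
So "sijlfzphjug" becomes "jzj".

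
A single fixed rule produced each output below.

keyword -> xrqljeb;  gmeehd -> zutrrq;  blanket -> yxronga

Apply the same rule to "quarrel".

The transformation: shift every letter 13 places forward in the alphabet (wrapping around) — i.e. ROT13, then sort the characters into reverse alphabetical order.
"quarrel" → "yrnheed".

yrnheed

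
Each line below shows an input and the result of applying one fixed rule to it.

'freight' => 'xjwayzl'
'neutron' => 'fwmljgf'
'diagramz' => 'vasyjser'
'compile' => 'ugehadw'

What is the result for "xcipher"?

The transformation: shift every letter 8 places backward in the alphabet (wrapping around).
For "xcipher" the result is "puahzwj".

puahzwj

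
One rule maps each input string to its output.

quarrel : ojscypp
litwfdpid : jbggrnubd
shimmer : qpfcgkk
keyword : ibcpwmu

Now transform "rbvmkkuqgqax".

Each output is the input with this applied: shift every letter 2 places backward in the alphabet (wrapping around), then take characters alternately from the front and the back (1st, last, 2nd, 2nd-last, ...).
Applying both steps to "rbvmkkuqgqax": "pztkiisoeoyv", then "pvzytokeiois".

pvzytokeiois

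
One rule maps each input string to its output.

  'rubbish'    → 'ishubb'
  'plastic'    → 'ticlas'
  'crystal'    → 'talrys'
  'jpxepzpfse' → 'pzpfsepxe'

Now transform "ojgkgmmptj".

Each output is the input with this applied: delete the first character, then move the first 3 characters to the end (rotate left by 3).
For "ojgkgmmptj", step one produces "jgkgmmptj"; step two turns that into "gmmptjjgk".

gmmptjjgk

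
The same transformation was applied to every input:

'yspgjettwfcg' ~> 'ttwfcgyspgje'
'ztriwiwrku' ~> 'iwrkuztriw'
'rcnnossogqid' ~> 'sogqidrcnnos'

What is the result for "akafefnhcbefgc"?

Looking at the pairs, the operation is to swap the front and back halves of the string.
Applying that to "akafefnhcbefgc" gives "hcbefgcakafefn".

hcbefgcakafefn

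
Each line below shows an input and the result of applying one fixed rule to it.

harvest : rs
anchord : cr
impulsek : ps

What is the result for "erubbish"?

What's happening: keep one character in every 3, starting at position 3 (positions 3rd, 6th, 9th, ...).
On "erubbish" that produces "ui".

ui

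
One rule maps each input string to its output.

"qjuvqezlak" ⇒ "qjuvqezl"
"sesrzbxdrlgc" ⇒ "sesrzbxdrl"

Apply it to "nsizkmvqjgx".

What's happening: delete the last 2 characters.
"nsizkmvqjgx" → "nsizkmvqj".

nsizkmvqj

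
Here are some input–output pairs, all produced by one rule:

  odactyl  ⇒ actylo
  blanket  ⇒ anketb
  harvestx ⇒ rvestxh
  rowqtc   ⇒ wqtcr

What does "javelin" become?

velinj

Looking at the pairs, the operation is to move the first character to the end, then delete the first character.
Starting from "javelin": after the first operation, "avelinj"; after the second, "velinj".
(Check on "rowqtc": → "owqtcr" → "wqtcr" ✓)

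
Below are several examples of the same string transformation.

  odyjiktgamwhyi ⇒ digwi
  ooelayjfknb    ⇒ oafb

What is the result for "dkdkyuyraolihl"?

In each case the input is transformed by: keep one character in every 3, starting at position 2 (positions 2nd, 5th, 8th, ...).
Doing the same to "dkdkyuyraolihl": "kyrll".

kyrll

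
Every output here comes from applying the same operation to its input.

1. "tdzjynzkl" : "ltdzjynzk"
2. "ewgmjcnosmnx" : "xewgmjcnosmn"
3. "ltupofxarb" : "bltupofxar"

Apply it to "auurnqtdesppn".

nauurnqtdespp

The rule is to move the last character to the front.
On "auurnqtdesppn" that produces "nauurnqtdespp".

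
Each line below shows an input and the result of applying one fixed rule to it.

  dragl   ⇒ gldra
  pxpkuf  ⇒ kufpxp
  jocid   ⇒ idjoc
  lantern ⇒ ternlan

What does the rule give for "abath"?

The pattern: move the first 3 characters to the end (rotate left by 3).
Applying that to "abath" gives "thaba".

thaba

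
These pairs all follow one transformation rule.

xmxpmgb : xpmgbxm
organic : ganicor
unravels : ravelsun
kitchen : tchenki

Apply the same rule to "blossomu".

The transformation: move the first 2 characters to the end (rotate left by 2).
For "blossomu" the result is "ossomubl".

ossomubl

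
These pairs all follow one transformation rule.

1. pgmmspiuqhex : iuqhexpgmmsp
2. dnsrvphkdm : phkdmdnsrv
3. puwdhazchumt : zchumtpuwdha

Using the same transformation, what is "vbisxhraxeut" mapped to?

Looking at the pairs, the operation is to swap the front and back halves of the string.
Applying that to "vbisxhraxeut" gives "raxeutvbisxh".

raxeutvbisxh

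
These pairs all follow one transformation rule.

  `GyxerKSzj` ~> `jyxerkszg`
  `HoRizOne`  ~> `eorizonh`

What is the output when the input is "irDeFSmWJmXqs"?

Each output is the input with this applied: swap the first and last characters, then convert every letter to lowercase.
On "irDeFSmWJmXqs" that produces "srdefsmwjmxqi".

srdefsmwjmxqi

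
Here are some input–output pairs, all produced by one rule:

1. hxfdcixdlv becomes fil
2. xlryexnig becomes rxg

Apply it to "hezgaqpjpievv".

zqpv

The rule is to keep one character in every 3, starting at position 3 (positions 3rd, 6th, 9th, ...).
So "hezgaqpjpievv" becomes "zqpv".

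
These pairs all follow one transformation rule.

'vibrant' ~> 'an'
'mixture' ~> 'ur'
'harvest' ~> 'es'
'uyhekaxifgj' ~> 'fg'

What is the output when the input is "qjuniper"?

pe

What's happening: delete the last character, then keep only the last 2 characters.
Working it through for "qjuniper": intermediate "qjunipe", final "pe".
(Check on "harvest": → "harves" → "es" ✓)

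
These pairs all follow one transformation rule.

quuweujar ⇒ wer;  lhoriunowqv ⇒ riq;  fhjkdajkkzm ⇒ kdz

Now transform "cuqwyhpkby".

wyy

Each output is the input with this applied: swap each adjacent pair of characters (1↔2, 3↔4, ...), then keep one character in every 3, starting at position 3 (positions 3rd, 6th, 9th, ...).
Working it through for "cuqwyhpkby": intermediate "ucwqhykpyb", final "wyy".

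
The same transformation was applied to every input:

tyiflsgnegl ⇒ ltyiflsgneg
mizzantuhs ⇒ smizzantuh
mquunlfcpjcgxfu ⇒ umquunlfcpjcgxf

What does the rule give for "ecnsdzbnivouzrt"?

Each output is the input with this applied: move the last character to the front.
So "ecnsdzbnivouzrt" becomes "tecnsdzbnivouzr".

tecnsdzbnivouzr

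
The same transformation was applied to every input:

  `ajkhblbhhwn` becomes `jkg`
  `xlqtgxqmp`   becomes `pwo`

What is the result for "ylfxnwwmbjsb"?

Each output is the input with this applied: keep one character in every 3, starting at position 3 (positions 3rd, 6th, 9th, ...), then shift every letter 1 place backward in the alphabet (wrapping around).
For "ylfxnwwmbjsb", step one produces "fwbb"; step two turns that into "evaa".

evaa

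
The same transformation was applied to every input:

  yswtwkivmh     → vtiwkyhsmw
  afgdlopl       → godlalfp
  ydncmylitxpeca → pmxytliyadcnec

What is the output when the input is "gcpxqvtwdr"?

The transformation: take characters alternately from the front and the back (1st, last, 2nd, 2nd-last, ...), then swap the front and back halves of the string.
On "gcpxqvtwdr": the first step gives "grcdpwxtqv", and the second then gives "wxtqvgrcdp".

wxtqvgrcdp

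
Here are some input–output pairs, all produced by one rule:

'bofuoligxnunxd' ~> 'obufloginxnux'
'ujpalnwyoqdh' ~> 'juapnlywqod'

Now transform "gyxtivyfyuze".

In each case the input is transformed by: delete the last character, then swap each adjacent pair of characters (1↔2, 3↔4, ...).
Doing the same to "gyxtivyfyuze": "ygtxvifyuyz".
(Check on "ujpalnwyoqdh": → "ujpalnwyoqd" → "juapnlywqod" ✓)

ygtxvifyuyz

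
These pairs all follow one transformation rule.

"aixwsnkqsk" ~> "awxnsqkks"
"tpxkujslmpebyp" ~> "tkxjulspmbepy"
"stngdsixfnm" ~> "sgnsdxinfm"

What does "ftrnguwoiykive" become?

In each case the input is transformed by: swap each adjacent pair of characters (1↔2, 3↔4, ...), then delete the first character.
On "ftrnguwoiykive" that produces "fnrugowyiikev".

fnrugowyiikev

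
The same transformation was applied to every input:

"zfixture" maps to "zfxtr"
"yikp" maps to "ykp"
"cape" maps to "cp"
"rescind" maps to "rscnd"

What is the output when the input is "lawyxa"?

Rule — remove every vowel.
Doing the same to "lawyxa": "lwyx".

lwyx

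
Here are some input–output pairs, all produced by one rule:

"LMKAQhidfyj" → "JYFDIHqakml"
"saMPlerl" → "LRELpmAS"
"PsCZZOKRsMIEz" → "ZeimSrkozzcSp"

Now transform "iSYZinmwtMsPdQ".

qDpSmTWMNIzysI

In each case the input is transformed by: reverse the string, then flip the case of every letter.
Applying both steps to "iSYZinmwtMsPdQ": "QdPsMtwmniZYSi", then "qDpSmTWMNIzysI".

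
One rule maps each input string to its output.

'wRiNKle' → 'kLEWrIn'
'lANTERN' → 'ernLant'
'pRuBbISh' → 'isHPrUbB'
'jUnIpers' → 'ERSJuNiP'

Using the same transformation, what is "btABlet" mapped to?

What's happening: move the last 3 characters to the front (rotate right by 3), then flip the case of every letter.
On "btABlet" that produces "LETBTab".
(Check on "pRuBbISh": → "IShpRuBb" → "isHPrUbB" ✓)

LETBTab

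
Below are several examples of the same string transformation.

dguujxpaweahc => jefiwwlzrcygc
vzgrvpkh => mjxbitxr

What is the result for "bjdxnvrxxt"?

Each output is the input with this applied: move the last 2 characters to the front (rotate right by 2), then shift every letter 2 places forward in the alphabet (wrapping around).
On "bjdxnvrxxt" that produces "zvdlfzpxtz".

zvdlfzpxtz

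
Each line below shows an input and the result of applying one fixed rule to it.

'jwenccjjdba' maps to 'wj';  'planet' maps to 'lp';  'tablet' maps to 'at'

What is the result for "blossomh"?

What's happening: swap each adjacent pair of characters (1↔2, 3↔4, ...), then keep only the first 2 characters.
"blossomh" → "lbsooshm" → "lb".
(Check on "planet": → "lpnate" → "lp" ✓)

lb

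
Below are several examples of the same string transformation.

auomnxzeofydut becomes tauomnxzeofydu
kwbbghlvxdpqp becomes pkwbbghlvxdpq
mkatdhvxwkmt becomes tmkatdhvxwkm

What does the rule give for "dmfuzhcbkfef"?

fdmfuzhcbkfe

Rule — move the last character to the front.
Applying that to "dmfuzhcbkfef" gives "fdmfuzhcbkfe".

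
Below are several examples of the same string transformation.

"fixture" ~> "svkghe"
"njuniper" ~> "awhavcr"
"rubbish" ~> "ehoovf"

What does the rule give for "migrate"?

The rule is to shift every letter 13 places forward in the alphabet (wrapping around) — i.e. ROT13, then delete the last character.
Working it through for "migrate": intermediate "zvtengr", final "zvteng".

zvteng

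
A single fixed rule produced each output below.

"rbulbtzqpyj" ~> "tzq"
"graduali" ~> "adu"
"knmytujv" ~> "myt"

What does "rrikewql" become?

Looking at the pairs, the operation is to move the last 3 characters to the front (rotate right by 3), then keep only the last 3 characters.
"rrikewql" → "ike".

ike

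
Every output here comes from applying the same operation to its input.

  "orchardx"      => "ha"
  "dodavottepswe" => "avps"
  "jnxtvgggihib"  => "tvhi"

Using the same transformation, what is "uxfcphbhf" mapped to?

cpf

In each case the input is transformed by: swap each adjacent pair of characters (1↔2, 3↔4, ...), then keep one character in every 3, starting at position 3 (positions 3rd, 6th, 9th, ...).
Working it through for "uxfcphbhf": intermediate "xucfhphbf", final "cpf".
(Check on "orchardx": → "rohcraxd" → "ha" ✓)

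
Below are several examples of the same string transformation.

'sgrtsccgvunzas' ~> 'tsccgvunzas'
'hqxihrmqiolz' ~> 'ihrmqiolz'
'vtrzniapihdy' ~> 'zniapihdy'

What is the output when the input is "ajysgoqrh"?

sgoqrh

Each output is the input with this applied: delete the first 3 characters.
Applying that to "ajysgoqrh" gives "sgoqrh".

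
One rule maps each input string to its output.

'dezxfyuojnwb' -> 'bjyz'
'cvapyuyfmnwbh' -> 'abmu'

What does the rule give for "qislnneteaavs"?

Each output is the input with this applied: keep one character in every 3, starting at position 3 (positions 3rd, 6th, 9th, ...), then sort the characters into alphabetical order.
Starting from "qislnneteaavs": after the first operation, "snev"; after the second, "ensv".

ensv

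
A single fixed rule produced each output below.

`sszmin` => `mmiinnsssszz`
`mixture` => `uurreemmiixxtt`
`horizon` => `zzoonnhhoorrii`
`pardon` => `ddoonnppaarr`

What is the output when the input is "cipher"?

hheerrcciipp

What's happening: move the last 3 characters to the front (rotate right by 3), then double every character.
Working it through for "cipher": intermediate "hercip", final "hheerrcciipp".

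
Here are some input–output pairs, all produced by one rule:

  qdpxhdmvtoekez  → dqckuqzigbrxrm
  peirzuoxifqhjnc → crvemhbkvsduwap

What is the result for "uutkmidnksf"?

What's happening: shift every letter 13 places forward in the alphabet (wrapping around) — i.e. ROT13.
So "uutkmidnksf" becomes "hhgxzvqaxfs".

hhgxzvqaxfs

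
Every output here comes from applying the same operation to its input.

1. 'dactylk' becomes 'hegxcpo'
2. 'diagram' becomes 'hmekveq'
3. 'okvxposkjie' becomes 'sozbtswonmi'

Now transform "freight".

jvimklx

What's happening: shift every letter 4 places forward in the alphabet (wrapping around).
On "freight" that produces "jvimklx".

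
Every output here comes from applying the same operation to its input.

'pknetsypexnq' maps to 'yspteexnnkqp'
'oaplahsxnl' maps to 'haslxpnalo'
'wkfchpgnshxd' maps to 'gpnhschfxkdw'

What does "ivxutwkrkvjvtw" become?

The pattern: swap the front and back halves of the string, then take characters alternately from the front and the back (1st, last, 2nd, 2nd-last, ...).
Working it through for "ivxutwkrkvjvtw": intermediate "rkvjvtwivxutwk", final "rkkwvtjuvxtvwi".

rkkwvtjuvxtvwi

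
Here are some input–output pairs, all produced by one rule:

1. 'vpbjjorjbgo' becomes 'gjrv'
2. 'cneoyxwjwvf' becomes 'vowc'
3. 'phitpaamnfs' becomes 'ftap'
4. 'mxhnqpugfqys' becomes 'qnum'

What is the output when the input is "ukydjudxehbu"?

hddu

Each output is the input with this applied: keep one character in every 3, starting at position 1 (positions 1st, 4th, 7th, ...), then swap the first and last characters.
For "ukydjudxehbu", step one produces "uddh"; step two turns that into "hddu".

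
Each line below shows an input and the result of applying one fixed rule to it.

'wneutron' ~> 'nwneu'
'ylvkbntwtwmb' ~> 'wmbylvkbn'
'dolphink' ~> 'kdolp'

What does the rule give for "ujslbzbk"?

kujsl

The transformation: swap the front and back halves of the string, then delete the first 3 characters.
"ujslbzbk" → "bzbkujsl" → "kujsl".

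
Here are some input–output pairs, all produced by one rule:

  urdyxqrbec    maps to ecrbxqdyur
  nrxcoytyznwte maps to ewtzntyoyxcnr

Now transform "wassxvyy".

The pattern: swap each adjacent pair of characters (1↔2, 3↔4, ...), then reverse the string.
"wassxvyy" → "awssvxyy" → "yyxvsswa".

yyxvsswa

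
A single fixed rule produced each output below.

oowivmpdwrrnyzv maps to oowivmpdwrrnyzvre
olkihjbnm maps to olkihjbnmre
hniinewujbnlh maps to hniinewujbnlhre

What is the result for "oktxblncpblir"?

oktxblncpblirre

What's happening: append "re".
For "oktxblncpblir" the result is "oktxblncpblirre".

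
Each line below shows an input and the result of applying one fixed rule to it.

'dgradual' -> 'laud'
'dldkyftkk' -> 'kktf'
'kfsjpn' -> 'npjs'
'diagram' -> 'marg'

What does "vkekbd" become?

dbke

The transformation: reverse the string, then keep only the first 4 characters.
"vkekbd" → "dbkekv" → "dbke".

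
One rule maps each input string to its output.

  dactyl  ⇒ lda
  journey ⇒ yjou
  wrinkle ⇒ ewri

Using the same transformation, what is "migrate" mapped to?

emig

The rule is to move the last character to the front, then delete the last 3 characters.
"migrate" → "emig".
(Check on "dactyl": → "ldacty" → "lda" ✓)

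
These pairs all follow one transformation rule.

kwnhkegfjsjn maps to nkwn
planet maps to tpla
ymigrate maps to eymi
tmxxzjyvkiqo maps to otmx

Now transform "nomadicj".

jnom

Looking at the pairs, the operation is to move the first 3 characters to the end (rotate left by 3), then keep only the last 4 characters.
So "nomadicj" becomes "jnom".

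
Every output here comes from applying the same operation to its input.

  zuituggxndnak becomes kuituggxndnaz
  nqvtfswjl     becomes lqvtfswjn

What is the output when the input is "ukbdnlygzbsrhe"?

Rule — swap the first and last characters.
For "ukbdnlygzbsrhe" the result is "ekbdnlygzbsrhu".

ekbdnlygzbsrhu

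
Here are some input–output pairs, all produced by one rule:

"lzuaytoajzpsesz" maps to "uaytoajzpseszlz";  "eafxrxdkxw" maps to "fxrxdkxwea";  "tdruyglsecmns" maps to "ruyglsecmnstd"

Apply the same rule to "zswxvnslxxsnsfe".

wxvnslxxsnsfezs

The pattern: move the first 2 characters to the end (rotate left by 2).
Doing the same to "zswxvnslxxsnsfe": "wxvnslxxsnsfezs".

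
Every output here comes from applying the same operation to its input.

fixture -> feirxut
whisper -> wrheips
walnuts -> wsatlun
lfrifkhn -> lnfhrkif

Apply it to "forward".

fdorraw

The transformation: take characters alternately from the front and the back (1st, last, 2nd, 2nd-last, ...).
For "forward" the result is "fdorraw".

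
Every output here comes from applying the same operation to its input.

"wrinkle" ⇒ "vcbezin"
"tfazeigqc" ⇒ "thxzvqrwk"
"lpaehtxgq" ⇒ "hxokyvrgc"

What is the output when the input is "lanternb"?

seivkerc

Rule — reverse the string, then shift every letter 9 places backward in the alphabet (wrapping around).
For "lanternb", step one produces "bnretnal"; step two turns that into "seivkerc".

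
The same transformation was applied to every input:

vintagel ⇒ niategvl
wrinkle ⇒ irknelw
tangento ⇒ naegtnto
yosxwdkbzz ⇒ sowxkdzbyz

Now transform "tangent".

naegtnt

Looking at the pairs, the operation is to move the first character to the end, then swap each adjacent pair of characters (1↔2, 3↔4, ...).
Applying that to "tangent" gives "naegtnt".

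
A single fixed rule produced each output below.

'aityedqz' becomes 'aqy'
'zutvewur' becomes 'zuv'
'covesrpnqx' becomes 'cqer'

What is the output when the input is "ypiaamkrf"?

In each case the input is transformed by: take characters alternately from the front and the back (1st, last, 2nd, 2nd-last, ...), then keep one character in every 3, starting at position 1 (positions 1st, 4th, 7th, ...).
Starting from "ypiaamkrf": after the first operation, "yfprikama"; after the second, "yra".

yra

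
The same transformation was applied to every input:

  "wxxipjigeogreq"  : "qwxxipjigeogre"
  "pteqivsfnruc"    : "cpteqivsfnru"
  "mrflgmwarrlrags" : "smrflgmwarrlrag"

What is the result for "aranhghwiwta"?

aaranhghwiwt

Looking at the pairs, the operation is to move the last character to the front.
For "aranhghwiwta" the result is "aaranhghwiwt".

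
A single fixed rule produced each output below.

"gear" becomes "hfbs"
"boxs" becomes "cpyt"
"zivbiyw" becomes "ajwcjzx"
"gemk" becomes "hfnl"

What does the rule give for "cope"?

The rule is to shift every letter 1 place forward in the alphabet (wrapping around).
On "cope" that produces "dpqf".

dpqf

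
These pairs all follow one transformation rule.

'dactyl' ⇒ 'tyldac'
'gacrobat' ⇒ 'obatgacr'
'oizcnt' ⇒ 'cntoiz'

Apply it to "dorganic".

The rule is to swap the front and back halves of the string.
On "dorganic" that produces "anicdorg".

anicdorg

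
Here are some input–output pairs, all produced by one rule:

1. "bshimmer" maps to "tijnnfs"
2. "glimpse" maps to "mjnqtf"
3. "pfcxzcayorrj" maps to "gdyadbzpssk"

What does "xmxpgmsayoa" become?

nyqhntbzpb

Looking at the pairs, the operation is to shift every letter 1 place forward in the alphabet (wrapping around), then delete the first character.
For "xmxpgmsayoa", step one produces "ynyqhntbzpb"; step two turns that into "nyqhntbzpb".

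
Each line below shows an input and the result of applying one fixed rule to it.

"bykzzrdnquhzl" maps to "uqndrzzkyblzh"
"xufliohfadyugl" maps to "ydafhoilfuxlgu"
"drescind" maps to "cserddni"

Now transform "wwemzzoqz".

zzmewwzqo

Each output is the input with this applied: reverse the string, then move the first 3 characters to the end (rotate left by 3).
"wwemzzoqz" → "zqozzmeww" → "zzmewwzqo".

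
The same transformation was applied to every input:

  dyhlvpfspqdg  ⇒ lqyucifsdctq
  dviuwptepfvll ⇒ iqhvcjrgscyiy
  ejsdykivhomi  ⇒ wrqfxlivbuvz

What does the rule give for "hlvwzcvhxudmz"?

The transformation: shift every letter 13 places forward in the alphabet (wrapping around) — i.e. ROT13, then swap each adjacent pair of characters (1↔2, 3↔4, ...).
Applying both steps to "hlvwzcvhxudmz": "uyijmpiukhqzm", then "yujipmuihkzqm".

yujipmuihkzqm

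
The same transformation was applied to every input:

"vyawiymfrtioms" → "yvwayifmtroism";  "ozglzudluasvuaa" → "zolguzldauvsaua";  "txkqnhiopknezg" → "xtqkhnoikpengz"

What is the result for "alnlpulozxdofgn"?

Looking at the pairs, the operation is to swap each adjacent pair of characters (1↔2, 3↔4, ...).
Applying that to "alnlpulozxdofgn" gives "lalnupolxzodgfn".

lalnupolxzodgfn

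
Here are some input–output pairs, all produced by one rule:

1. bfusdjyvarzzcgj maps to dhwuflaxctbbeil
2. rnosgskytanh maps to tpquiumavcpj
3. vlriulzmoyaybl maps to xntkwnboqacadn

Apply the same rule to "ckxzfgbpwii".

Looking at the pairs, the operation is to shift every letter 2 places forward in the alphabet (wrapping around).
For "ckxzfgbpwii" the result is "emzbhidrykk".

emzbhidrykk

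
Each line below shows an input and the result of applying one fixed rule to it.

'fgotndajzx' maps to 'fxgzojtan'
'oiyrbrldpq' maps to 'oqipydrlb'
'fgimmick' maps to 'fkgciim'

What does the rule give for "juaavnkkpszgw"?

The rule is to take characters alternately from the front and the back (1st, last, 2nd, 2nd-last, ...), then delete the last character.
Working it through for "juaavnkkpszgw": intermediate "jwugazasvpnkk", final "jwugazasvpnk".
(Check on "fgotndajzx": → "fxgzojtand" → "fxgzojtan" ✓)

jwugazasvpnk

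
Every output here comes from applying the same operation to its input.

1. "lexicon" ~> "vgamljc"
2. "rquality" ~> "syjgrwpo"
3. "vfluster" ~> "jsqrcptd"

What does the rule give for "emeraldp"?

What's happening: shift every letter 2 places backward in the alphabet (wrapping around), then move the first 2 characters to the end (rotate left by 2).
"emeraldp" → "cpyjbnck".

cpyjbnck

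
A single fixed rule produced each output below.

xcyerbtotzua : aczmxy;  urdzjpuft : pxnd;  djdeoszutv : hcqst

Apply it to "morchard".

What's happening: shift every letter 2 places backward in the alphabet (wrapping around), then keep every other character starting from the second (positions 2nd, 4th, 6th, ...).
"morchard" → "mayb".
(Check on "urdzjpuft": → "spbxhnsdr" → "pxnd" ✓)

mayb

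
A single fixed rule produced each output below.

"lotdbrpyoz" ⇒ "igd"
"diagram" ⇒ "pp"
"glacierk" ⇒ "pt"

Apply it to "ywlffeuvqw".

The rule is to shift every letter 11 places backward in the alphabet (wrapping around), then keep one character in every 3, starting at position 3 (positions 3rd, 6th, 9th, ...).
Starting from "ywlffeuvqw": after the first operation, "nlauutjkfl"; after the second, "atf".

atf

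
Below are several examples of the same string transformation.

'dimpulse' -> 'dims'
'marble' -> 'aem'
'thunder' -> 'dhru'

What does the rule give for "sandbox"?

Rule — sort the characters into alphabetical order, then keep every other character starting from the first (positions 1st, 3rd, 5th, ...).
Working it through for "sandbox": intermediate "abdnosx", final "adox".
(Check on "marble": → "abelmr" → "aem" ✓)

adox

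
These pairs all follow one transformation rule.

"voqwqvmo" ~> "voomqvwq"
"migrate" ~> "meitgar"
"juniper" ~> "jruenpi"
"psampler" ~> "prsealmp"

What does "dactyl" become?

In each case the input is transformed by: take characters alternately from the front and the back (1st, last, 2nd, 2nd-last, ...).
On "dactyl" that produces "dlayct".

dlayct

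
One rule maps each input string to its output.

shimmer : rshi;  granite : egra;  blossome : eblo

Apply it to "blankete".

ebla

The rule is to move the last character to the front, then keep only the first 4 characters.
Starting from "blankete": after the first operation, "eblanket"; after the second, "ebla".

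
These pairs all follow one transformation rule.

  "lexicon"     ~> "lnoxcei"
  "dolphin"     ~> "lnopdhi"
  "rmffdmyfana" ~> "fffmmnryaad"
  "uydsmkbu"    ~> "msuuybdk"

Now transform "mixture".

The transformation: sort the characters into alphabetical order, then move the first 3 characters to the end (rotate left by 3).
Applying both steps to "mixture": "eimrtux", then "rtuxeim".

rtuxeim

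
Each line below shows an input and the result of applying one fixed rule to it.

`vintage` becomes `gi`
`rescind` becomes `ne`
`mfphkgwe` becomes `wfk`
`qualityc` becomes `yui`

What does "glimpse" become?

sl

In each case the input is transformed by: move the last 3 characters to the front (rotate right by 3), then keep one character in every 3, starting at position 2 (positions 2nd, 5th, 8th, ...).
"glimpse" → "pseglim" → "sl".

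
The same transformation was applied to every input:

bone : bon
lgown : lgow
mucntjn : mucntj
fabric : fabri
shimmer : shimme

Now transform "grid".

In each case the input is transformed by: delete the last character.
For "grid" the result is "gri".

gri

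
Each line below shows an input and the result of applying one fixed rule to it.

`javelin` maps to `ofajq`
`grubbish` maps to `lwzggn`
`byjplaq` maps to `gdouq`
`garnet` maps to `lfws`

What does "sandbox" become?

Rule — delete the last 2 characters, then shift every letter 5 places forward in the alphabet (wrapping around).
Applying both steps to "sandbox": "sandb", then "xfsig".
(Check on "grubbish": → "grubbi" → "lwzggn" ✓)

xfsig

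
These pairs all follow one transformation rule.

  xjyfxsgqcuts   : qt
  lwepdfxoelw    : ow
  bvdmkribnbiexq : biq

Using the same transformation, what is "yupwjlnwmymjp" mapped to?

wm

Each output is the input with this applied: keep one character in every 3, starting at position 2 (positions 2nd, 5th, 8th, ...), then delete the first 2 characters.
For "yupwjlnwmymjp", step one produces "ujwm"; step two turns that into "wm".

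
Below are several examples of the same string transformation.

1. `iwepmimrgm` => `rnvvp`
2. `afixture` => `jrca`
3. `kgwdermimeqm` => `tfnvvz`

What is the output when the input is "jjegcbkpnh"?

snltw

What's happening: shift every letter 9 places forward in the alphabet (wrapping around), then keep every other character starting from the first (positions 1st, 3rd, 5th, ...).
Starting from "jjegcbkpnh": after the first operation, "ssnplktywq"; after the second, "snltw".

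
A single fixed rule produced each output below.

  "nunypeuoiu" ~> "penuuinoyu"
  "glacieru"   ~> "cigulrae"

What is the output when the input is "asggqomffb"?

qoabsfgfgm

The pattern: take characters alternately from the front and the back (1st, last, 2nd, 2nd-last, ...), then move the last 2 characters to the front (rotate right by 2).
Starting from "asggqomffb": after the first operation, "absfgfgmqo"; after the second, "qoabsfgfgm".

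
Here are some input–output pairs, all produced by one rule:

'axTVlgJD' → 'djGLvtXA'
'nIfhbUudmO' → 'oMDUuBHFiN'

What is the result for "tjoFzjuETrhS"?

sHRteUJZfOJT

What's happening: reverse the string, then flip the case of every letter.
Working it through for "tjoFzjuETrhS": intermediate "ShrTEujzFojt", final "sHRteUJZfOJT".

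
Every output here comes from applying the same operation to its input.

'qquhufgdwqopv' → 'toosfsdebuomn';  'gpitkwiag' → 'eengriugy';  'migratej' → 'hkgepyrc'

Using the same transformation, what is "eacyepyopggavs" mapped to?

qcyawcnwmneeyt

Looking at the pairs, the operation is to shift every letter 2 places backward in the alphabet (wrapping around), then move the last character to the front.
On "eacyepyopggavs": the first step gives "cyawcnwmneeytq", and the second then gives "qcyawcnwmneeyt".
(Check on "gpitkwiag": → "engriugye" → "eengriugy" ✓)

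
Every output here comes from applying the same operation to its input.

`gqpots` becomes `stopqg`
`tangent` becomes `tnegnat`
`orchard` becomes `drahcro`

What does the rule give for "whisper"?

repsihw

In each case the input is transformed by: reverse the string.
So "whisper" becomes "repsihw".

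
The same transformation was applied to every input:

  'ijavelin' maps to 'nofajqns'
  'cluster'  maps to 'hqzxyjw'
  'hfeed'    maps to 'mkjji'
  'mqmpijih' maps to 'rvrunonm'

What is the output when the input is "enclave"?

Looking at the pairs, the operation is to shift every letter 5 places forward in the alphabet (wrapping around).
Applying that to "enclave" gives "jshqfaj".

jshqfaj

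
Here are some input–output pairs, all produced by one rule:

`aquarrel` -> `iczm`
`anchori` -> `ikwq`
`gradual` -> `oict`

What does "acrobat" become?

In each case the input is transformed by: shift every letter 8 places forward in the alphabet (wrapping around), then keep every other character starting from the first (positions 1st, 3rd, 5th, ...).
For "acrobat", step one produces "ikzwjib"; step two turns that into "izjb".

izjb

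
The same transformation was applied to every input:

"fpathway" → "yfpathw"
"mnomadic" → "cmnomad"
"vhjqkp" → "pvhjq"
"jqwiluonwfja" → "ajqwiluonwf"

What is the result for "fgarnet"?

tfgarn

What's happening: move the last character to the front, then delete the last character.
"fgarnet" → "tfgarne" → "tfgarn".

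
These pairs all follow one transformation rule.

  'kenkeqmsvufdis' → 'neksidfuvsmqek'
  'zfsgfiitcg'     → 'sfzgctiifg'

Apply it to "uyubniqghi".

uyuihgqinb

Rule — move the first 3 characters to the end (rotate left by 3), then reverse the string.
Applying both steps to "uyubniqghi": "bniqghiuyu", then "uyuihgqinb".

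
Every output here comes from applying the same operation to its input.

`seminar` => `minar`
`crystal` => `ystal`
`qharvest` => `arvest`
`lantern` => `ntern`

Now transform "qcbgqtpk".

bgqtpk

Rule — delete the first 2 characters.
Applying that to "qcbgqtpk" gives "bgqtpk".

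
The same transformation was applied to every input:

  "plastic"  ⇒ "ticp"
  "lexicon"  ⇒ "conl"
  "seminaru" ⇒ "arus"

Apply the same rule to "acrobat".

The pattern: move the last 3 characters to the front (rotate right by 3), then keep only the first 4 characters.
For "acrobat", step one produces "batacro"; step two turns that into "bata".

bata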